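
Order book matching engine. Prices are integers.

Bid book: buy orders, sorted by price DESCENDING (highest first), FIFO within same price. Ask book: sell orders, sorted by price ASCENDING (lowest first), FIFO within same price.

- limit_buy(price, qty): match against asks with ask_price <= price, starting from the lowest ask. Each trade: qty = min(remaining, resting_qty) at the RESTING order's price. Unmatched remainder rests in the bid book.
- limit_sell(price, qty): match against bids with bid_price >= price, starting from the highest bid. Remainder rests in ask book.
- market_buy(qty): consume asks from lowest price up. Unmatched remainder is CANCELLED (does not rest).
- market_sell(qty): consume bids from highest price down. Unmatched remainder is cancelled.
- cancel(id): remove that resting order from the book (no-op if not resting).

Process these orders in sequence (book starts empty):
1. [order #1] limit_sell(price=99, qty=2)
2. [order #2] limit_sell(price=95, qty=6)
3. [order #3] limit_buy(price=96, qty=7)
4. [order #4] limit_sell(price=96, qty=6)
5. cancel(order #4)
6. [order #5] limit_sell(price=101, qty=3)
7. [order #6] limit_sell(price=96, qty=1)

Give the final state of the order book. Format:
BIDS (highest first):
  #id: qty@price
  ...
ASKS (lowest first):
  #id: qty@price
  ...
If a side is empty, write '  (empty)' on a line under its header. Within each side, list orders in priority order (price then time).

Answer: BIDS (highest first):
  (empty)
ASKS (lowest first):
  #6: 1@96
  #1: 2@99
  #5: 3@101

Derivation:
After op 1 [order #1] limit_sell(price=99, qty=2): fills=none; bids=[-] asks=[#1:2@99]
After op 2 [order #2] limit_sell(price=95, qty=6): fills=none; bids=[-] asks=[#2:6@95 #1:2@99]
After op 3 [order #3] limit_buy(price=96, qty=7): fills=#3x#2:6@95; bids=[#3:1@96] asks=[#1:2@99]
After op 4 [order #4] limit_sell(price=96, qty=6): fills=#3x#4:1@96; bids=[-] asks=[#4:5@96 #1:2@99]
After op 5 cancel(order #4): fills=none; bids=[-] asks=[#1:2@99]
After op 6 [order #5] limit_sell(price=101, qty=3): fills=none; bids=[-] asks=[#1:2@99 #5:3@101]
After op 7 [order #6] limit_sell(price=96, qty=1): fills=none; bids=[-] asks=[#6:1@96 #1:2@99 #5:3@101]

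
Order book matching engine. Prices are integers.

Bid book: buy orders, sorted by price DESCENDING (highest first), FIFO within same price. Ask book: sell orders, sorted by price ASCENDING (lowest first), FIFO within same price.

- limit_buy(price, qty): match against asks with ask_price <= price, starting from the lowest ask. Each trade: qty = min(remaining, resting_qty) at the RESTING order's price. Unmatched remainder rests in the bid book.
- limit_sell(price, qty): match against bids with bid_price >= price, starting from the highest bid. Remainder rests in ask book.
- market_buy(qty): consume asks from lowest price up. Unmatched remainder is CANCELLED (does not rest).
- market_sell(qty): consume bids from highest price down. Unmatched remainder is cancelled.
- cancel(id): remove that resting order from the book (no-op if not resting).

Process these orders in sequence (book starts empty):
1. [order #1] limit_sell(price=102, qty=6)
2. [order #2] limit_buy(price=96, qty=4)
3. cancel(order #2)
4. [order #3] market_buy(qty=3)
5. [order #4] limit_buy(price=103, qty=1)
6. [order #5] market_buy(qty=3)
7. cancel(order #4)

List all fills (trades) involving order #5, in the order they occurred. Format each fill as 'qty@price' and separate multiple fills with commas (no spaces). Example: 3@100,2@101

After op 1 [order #1] limit_sell(price=102, qty=6): fills=none; bids=[-] asks=[#1:6@102]
After op 2 [order #2] limit_buy(price=96, qty=4): fills=none; bids=[#2:4@96] asks=[#1:6@102]
After op 3 cancel(order #2): fills=none; bids=[-] asks=[#1:6@102]
After op 4 [order #3] market_buy(qty=3): fills=#3x#1:3@102; bids=[-] asks=[#1:3@102]
After op 5 [order #4] limit_buy(price=103, qty=1): fills=#4x#1:1@102; bids=[-] asks=[#1:2@102]
After op 6 [order #5] market_buy(qty=3): fills=#5x#1:2@102; bids=[-] asks=[-]
After op 7 cancel(order #4): fills=none; bids=[-] asks=[-]

Answer: 2@102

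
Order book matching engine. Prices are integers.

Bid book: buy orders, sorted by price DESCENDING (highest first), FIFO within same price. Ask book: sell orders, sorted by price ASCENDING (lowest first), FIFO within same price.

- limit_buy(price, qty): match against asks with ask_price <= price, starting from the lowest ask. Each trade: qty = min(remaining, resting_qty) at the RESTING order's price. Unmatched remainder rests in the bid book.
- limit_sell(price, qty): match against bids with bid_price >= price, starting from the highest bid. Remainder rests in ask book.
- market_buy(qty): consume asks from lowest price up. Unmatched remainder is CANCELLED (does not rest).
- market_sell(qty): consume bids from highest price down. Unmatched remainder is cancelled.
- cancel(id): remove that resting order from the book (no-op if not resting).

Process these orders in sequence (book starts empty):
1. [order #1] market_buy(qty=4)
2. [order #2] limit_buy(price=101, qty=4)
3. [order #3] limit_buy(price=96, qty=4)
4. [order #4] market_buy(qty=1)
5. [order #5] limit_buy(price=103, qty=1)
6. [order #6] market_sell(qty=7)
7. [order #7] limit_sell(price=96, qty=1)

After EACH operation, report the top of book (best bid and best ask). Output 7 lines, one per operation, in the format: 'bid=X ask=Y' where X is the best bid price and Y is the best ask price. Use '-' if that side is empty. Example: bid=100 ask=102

Answer: bid=- ask=-
bid=101 ask=-
bid=101 ask=-
bid=101 ask=-
bid=103 ask=-
bid=96 ask=-
bid=96 ask=-

Derivation:
After op 1 [order #1] market_buy(qty=4): fills=none; bids=[-] asks=[-]
After op 2 [order #2] limit_buy(price=101, qty=4): fills=none; bids=[#2:4@101] asks=[-]
After op 3 [order #3] limit_buy(price=96, qty=4): fills=none; bids=[#2:4@101 #3:4@96] asks=[-]
After op 4 [order #4] market_buy(qty=1): fills=none; bids=[#2:4@101 #3:4@96] asks=[-]
After op 5 [order #5] limit_buy(price=103, qty=1): fills=none; bids=[#5:1@103 #2:4@101 #3:4@96] asks=[-]
After op 6 [order #6] market_sell(qty=7): fills=#5x#6:1@103 #2x#6:4@101 #3x#6:2@96; bids=[#3:2@96] asks=[-]
After op 7 [order #7] limit_sell(price=96, qty=1): fills=#3x#7:1@96; bids=[#3:1@96] asks=[-]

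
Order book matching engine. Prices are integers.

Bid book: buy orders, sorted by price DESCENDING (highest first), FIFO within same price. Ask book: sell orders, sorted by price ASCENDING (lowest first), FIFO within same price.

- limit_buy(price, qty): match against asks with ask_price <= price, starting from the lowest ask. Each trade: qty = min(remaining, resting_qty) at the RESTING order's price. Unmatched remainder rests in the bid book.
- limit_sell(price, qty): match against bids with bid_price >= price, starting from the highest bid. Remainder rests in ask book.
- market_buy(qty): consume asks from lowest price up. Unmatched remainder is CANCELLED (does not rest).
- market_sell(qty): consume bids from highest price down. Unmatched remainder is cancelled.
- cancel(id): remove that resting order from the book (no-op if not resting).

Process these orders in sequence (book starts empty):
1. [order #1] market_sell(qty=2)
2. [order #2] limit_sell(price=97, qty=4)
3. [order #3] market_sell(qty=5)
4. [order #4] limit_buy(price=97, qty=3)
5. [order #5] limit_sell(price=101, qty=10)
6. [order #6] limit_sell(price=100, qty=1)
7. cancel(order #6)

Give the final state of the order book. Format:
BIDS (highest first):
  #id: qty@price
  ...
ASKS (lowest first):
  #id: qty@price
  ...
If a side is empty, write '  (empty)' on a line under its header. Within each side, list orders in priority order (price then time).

Answer: BIDS (highest first):
  (empty)
ASKS (lowest first):
  #2: 1@97
  #5: 10@101

Derivation:
After op 1 [order #1] market_sell(qty=2): fills=none; bids=[-] asks=[-]
After op 2 [order #2] limit_sell(price=97, qty=4): fills=none; bids=[-] asks=[#2:4@97]
After op 3 [order #3] market_sell(qty=5): fills=none; bids=[-] asks=[#2:4@97]
After op 4 [order #4] limit_buy(price=97, qty=3): fills=#4x#2:3@97; bids=[-] asks=[#2:1@97]
After op 5 [order #5] limit_sell(price=101, qty=10): fills=none; bids=[-] asks=[#2:1@97 #5:10@101]
After op 6 [order #6] limit_sell(price=100, qty=1): fills=none; bids=[-] asks=[#2:1@97 #6:1@100 #5:10@101]
After op 7 cancel(order #6): fills=none; bids=[-] asks=[#2:1@97 #5:10@101]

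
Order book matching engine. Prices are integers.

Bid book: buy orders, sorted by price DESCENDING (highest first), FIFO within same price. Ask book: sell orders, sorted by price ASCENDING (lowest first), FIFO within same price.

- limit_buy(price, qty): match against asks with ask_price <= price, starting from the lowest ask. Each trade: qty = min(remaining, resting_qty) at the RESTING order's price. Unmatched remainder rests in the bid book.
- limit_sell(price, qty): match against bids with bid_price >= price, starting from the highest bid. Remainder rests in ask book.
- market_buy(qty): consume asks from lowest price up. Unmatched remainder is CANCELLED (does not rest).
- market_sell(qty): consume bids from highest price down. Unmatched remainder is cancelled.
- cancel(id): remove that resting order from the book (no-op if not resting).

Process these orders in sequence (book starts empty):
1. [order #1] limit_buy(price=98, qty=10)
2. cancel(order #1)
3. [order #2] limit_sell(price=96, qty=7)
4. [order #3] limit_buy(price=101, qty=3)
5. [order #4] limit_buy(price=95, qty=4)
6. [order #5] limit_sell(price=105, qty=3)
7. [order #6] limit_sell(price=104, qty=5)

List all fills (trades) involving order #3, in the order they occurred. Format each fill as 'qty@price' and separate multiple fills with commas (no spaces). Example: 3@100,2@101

After op 1 [order #1] limit_buy(price=98, qty=10): fills=none; bids=[#1:10@98] asks=[-]
After op 2 cancel(order #1): fills=none; bids=[-] asks=[-]
After op 3 [order #2] limit_sell(price=96, qty=7): fills=none; bids=[-] asks=[#2:7@96]
After op 4 [order #3] limit_buy(price=101, qty=3): fills=#3x#2:3@96; bids=[-] asks=[#2:4@96]
After op 5 [order #4] limit_buy(price=95, qty=4): fills=none; bids=[#4:4@95] asks=[#2:4@96]
After op 6 [order #5] limit_sell(price=105, qty=3): fills=none; bids=[#4:4@95] asks=[#2:4@96 #5:3@105]
After op 7 [order #6] limit_sell(price=104, qty=5): fills=none; bids=[#4:4@95] asks=[#2:4@96 #6:5@104 #5:3@105]

Answer: 3@96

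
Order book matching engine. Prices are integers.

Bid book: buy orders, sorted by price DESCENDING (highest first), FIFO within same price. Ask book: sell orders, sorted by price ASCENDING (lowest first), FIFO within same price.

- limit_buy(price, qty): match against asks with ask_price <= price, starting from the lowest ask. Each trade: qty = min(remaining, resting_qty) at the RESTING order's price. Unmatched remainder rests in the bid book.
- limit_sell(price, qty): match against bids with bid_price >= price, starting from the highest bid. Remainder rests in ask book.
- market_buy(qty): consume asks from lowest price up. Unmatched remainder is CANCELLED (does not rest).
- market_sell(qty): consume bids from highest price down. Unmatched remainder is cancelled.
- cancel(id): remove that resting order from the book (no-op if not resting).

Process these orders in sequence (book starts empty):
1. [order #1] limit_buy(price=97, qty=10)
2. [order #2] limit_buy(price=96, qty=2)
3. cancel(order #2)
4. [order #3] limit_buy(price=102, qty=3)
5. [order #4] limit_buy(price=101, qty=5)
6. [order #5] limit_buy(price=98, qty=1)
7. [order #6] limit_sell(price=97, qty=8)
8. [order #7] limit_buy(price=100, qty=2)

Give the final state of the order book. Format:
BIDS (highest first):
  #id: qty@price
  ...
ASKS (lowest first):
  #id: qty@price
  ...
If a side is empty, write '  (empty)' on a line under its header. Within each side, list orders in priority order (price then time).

Answer: BIDS (highest first):
  #7: 2@100
  #5: 1@98
  #1: 10@97
ASKS (lowest first):
  (empty)

Derivation:
After op 1 [order #1] limit_buy(price=97, qty=10): fills=none; bids=[#1:10@97] asks=[-]
After op 2 [order #2] limit_buy(price=96, qty=2): fills=none; bids=[#1:10@97 #2:2@96] asks=[-]
After op 3 cancel(order #2): fills=none; bids=[#1:10@97] asks=[-]
After op 4 [order #3] limit_buy(price=102, qty=3): fills=none; bids=[#3:3@102 #1:10@97] asks=[-]
After op 5 [order #4] limit_buy(price=101, qty=5): fills=none; bids=[#3:3@102 #4:5@101 #1:10@97] asks=[-]
After op 6 [order #5] limit_buy(price=98, qty=1): fills=none; bids=[#3:3@102 #4:5@101 #5:1@98 #1:10@97] asks=[-]
After op 7 [order #6] limit_sell(price=97, qty=8): fills=#3x#6:3@102 #4x#6:5@101; bids=[#5:1@98 #1:10@97] asks=[-]
After op 8 [order #7] limit_buy(price=100, qty=2): fills=none; bids=[#7:2@100 #5:1@98 #1:10@97] asks=[-]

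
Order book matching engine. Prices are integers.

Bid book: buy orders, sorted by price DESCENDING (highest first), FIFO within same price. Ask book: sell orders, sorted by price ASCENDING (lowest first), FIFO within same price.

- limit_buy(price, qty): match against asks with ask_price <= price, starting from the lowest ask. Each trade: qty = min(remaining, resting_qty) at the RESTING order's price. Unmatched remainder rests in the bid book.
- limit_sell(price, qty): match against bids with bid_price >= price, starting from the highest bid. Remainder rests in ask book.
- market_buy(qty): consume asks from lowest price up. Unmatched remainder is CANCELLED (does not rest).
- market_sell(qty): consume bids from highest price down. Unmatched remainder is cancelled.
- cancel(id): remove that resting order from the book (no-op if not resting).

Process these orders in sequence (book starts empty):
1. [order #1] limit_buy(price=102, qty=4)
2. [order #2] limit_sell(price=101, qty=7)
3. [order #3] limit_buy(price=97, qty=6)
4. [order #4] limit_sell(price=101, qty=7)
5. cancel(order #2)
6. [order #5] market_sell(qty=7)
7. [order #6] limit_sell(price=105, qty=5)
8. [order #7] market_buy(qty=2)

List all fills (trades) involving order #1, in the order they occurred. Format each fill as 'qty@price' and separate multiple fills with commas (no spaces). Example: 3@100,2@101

Answer: 4@102

Derivation:
After op 1 [order #1] limit_buy(price=102, qty=4): fills=none; bids=[#1:4@102] asks=[-]
After op 2 [order #2] limit_sell(price=101, qty=7): fills=#1x#2:4@102; bids=[-] asks=[#2:3@101]
After op 3 [order #3] limit_buy(price=97, qty=6): fills=none; bids=[#3:6@97] asks=[#2:3@101]
After op 4 [order #4] limit_sell(price=101, qty=7): fills=none; bids=[#3:6@97] asks=[#2:3@101 #4:7@101]
After op 5 cancel(order #2): fills=none; bids=[#3:6@97] asks=[#4:7@101]
After op 6 [order #5] market_sell(qty=7): fills=#3x#5:6@97; bids=[-] asks=[#4:7@101]
After op 7 [order #6] limit_sell(price=105, qty=5): fills=none; bids=[-] asks=[#4:7@101 #6:5@105]
After op 8 [order #7] market_buy(qty=2): fills=#7x#4:2@101; bids=[-] asks=[#4:5@101 #6:5@105]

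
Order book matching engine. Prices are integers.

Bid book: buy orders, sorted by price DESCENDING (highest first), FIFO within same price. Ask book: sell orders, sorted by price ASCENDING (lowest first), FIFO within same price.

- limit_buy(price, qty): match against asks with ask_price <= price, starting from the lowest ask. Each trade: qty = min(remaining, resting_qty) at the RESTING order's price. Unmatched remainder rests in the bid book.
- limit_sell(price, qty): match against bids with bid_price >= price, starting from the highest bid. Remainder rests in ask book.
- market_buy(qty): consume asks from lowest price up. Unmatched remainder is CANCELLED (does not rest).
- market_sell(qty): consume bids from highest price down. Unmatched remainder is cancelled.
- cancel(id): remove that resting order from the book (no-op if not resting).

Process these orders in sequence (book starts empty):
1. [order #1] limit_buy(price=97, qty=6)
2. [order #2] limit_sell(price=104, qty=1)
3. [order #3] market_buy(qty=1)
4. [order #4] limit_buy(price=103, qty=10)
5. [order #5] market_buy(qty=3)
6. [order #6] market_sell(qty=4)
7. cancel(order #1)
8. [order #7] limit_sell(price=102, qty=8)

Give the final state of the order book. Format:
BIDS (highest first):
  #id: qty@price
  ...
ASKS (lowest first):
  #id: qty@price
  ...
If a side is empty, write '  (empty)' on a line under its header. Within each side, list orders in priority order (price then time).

Answer: BIDS (highest first):
  (empty)
ASKS (lowest first):
  #7: 2@102

Derivation:
After op 1 [order #1] limit_buy(price=97, qty=6): fills=none; bids=[#1:6@97] asks=[-]
After op 2 [order #2] limit_sell(price=104, qty=1): fills=none; bids=[#1:6@97] asks=[#2:1@104]
After op 3 [order #3] market_buy(qty=1): fills=#3x#2:1@104; bids=[#1:6@97] asks=[-]
After op 4 [order #4] limit_buy(price=103, qty=10): fills=none; bids=[#4:10@103 #1:6@97] asks=[-]
After op 5 [order #5] market_buy(qty=3): fills=none; bids=[#4:10@103 #1:6@97] asks=[-]
After op 6 [order #6] market_sell(qty=4): fills=#4x#6:4@103; bids=[#4:6@103 #1:6@97] asks=[-]
After op 7 cancel(order #1): fills=none; bids=[#4:6@103] asks=[-]
After op 8 [order #7] limit_sell(price=102, qty=8): fills=#4x#7:6@103; bids=[-] asks=[#7:2@102]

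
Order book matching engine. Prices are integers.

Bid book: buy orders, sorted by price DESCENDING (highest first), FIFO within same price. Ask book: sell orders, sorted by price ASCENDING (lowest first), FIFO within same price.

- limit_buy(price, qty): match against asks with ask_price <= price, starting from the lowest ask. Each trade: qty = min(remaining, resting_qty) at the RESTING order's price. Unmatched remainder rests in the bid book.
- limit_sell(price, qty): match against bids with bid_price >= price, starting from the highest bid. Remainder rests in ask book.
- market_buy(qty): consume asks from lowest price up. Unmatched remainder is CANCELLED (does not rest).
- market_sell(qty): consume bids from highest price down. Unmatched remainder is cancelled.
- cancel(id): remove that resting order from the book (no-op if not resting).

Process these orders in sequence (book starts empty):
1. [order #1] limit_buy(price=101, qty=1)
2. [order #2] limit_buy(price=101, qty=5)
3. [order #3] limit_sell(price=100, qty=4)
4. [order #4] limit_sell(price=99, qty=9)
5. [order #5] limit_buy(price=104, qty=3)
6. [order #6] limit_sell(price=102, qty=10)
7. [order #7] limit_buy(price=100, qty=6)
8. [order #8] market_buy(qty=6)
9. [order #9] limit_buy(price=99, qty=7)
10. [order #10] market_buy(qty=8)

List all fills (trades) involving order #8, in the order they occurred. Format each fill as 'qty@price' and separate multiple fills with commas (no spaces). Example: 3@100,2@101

After op 1 [order #1] limit_buy(price=101, qty=1): fills=none; bids=[#1:1@101] asks=[-]
After op 2 [order #2] limit_buy(price=101, qty=5): fills=none; bids=[#1:1@101 #2:5@101] asks=[-]
After op 3 [order #3] limit_sell(price=100, qty=4): fills=#1x#3:1@101 #2x#3:3@101; bids=[#2:2@101] asks=[-]
After op 4 [order #4] limit_sell(price=99, qty=9): fills=#2x#4:2@101; bids=[-] asks=[#4:7@99]
After op 5 [order #5] limit_buy(price=104, qty=3): fills=#5x#4:3@99; bids=[-] asks=[#4:4@99]
After op 6 [order #6] limit_sell(price=102, qty=10): fills=none; bids=[-] asks=[#4:4@99 #6:10@102]
After op 7 [order #7] limit_buy(price=100, qty=6): fills=#7x#4:4@99; bids=[#7:2@100] asks=[#6:10@102]
After op 8 [order #8] market_buy(qty=6): fills=#8x#6:6@102; bids=[#7:2@100] asks=[#6:4@102]
After op 9 [order #9] limit_buy(price=99, qty=7): fills=none; bids=[#7:2@100 #9:7@99] asks=[#6:4@102]
After op 10 [order #10] market_buy(qty=8): fills=#10x#6:4@102; bids=[#7:2@100 #9:7@99] asks=[-]

Answer: 6@102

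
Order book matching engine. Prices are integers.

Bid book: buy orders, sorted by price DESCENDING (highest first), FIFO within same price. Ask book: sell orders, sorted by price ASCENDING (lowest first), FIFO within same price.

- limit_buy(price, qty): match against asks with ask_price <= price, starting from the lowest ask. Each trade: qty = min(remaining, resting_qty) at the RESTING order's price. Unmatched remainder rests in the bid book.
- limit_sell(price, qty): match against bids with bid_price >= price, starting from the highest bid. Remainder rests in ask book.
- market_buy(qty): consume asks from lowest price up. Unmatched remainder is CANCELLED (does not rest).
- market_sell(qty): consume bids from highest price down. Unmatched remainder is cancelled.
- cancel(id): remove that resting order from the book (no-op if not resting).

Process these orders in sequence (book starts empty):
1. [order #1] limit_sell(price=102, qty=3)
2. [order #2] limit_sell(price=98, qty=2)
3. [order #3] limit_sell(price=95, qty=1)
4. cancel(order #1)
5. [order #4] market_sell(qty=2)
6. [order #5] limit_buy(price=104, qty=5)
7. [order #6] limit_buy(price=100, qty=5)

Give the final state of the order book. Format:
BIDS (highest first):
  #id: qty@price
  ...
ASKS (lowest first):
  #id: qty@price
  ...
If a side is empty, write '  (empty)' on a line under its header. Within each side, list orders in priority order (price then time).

Answer: BIDS (highest first):
  #5: 2@104
  #6: 5@100
ASKS (lowest first):
  (empty)

Derivation:
After op 1 [order #1] limit_sell(price=102, qty=3): fills=none; bids=[-] asks=[#1:3@102]
After op 2 [order #2] limit_sell(price=98, qty=2): fills=none; bids=[-] asks=[#2:2@98 #1:3@102]
After op 3 [order #3] limit_sell(price=95, qty=1): fills=none; bids=[-] asks=[#3:1@95 #2:2@98 #1:3@102]
After op 4 cancel(order #1): fills=none; bids=[-] asks=[#3:1@95 #2:2@98]
After op 5 [order #4] market_sell(qty=2): fills=none; bids=[-] asks=[#3:1@95 #2:2@98]
After op 6 [order #5] limit_buy(price=104, qty=5): fills=#5x#3:1@95 #5x#2:2@98; bids=[#5:2@104] asks=[-]
After op 7 [order #6] limit_buy(price=100, qty=5): fills=none; bids=[#5:2@104 #6:5@100] asks=[-]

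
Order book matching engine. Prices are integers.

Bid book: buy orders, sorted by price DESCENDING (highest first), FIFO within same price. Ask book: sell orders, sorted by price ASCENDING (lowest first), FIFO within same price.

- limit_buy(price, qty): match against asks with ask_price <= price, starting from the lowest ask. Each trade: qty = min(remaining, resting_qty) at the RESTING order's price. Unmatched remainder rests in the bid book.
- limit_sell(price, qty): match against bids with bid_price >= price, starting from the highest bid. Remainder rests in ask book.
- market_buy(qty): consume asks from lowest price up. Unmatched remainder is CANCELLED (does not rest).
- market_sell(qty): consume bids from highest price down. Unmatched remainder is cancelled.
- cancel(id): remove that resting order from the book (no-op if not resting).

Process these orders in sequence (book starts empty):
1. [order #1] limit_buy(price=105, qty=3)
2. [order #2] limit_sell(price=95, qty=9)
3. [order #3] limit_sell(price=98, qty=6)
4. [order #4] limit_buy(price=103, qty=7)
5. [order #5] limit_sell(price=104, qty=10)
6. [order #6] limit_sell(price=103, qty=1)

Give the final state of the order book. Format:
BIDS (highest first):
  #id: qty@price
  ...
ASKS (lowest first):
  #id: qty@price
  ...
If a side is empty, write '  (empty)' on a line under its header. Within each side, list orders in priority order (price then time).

After op 1 [order #1] limit_buy(price=105, qty=3): fills=none; bids=[#1:3@105] asks=[-]
After op 2 [order #2] limit_sell(price=95, qty=9): fills=#1x#2:3@105; bids=[-] asks=[#2:6@95]
After op 3 [order #3] limit_sell(price=98, qty=6): fills=none; bids=[-] asks=[#2:6@95 #3:6@98]
After op 4 [order #4] limit_buy(price=103, qty=7): fills=#4x#2:6@95 #4x#3:1@98; bids=[-] asks=[#3:5@98]
After op 5 [order #5] limit_sell(price=104, qty=10): fills=none; bids=[-] asks=[#3:5@98 #5:10@104]
After op 6 [order #6] limit_sell(price=103, qty=1): fills=none; bids=[-] asks=[#3:5@98 #6:1@103 #5:10@104]

Answer: BIDS (highest first):
  (empty)
ASKS (lowest first):
  #3: 5@98
  #6: 1@103
  #5: 10@104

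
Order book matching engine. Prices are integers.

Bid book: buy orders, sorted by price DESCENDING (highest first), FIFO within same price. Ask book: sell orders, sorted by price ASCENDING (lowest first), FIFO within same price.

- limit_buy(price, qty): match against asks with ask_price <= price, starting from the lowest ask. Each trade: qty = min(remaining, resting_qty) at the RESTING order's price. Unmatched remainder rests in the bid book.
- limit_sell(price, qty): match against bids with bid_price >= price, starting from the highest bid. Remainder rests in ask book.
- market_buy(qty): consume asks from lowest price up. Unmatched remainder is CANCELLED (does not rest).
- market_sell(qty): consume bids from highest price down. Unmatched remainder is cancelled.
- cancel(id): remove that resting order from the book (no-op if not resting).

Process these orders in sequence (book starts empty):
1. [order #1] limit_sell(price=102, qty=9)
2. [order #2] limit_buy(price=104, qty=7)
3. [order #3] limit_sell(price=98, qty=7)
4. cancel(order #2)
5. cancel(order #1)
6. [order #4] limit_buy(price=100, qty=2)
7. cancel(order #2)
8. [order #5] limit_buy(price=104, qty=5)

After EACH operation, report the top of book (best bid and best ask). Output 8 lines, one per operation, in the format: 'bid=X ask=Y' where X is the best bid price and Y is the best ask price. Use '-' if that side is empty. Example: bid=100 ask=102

Answer: bid=- ask=102
bid=- ask=102
bid=- ask=98
bid=- ask=98
bid=- ask=98
bid=- ask=98
bid=- ask=98
bid=- ask=-

Derivation:
After op 1 [order #1] limit_sell(price=102, qty=9): fills=none; bids=[-] asks=[#1:9@102]
After op 2 [order #2] limit_buy(price=104, qty=7): fills=#2x#1:7@102; bids=[-] asks=[#1:2@102]
After op 3 [order #3] limit_sell(price=98, qty=7): fills=none; bids=[-] asks=[#3:7@98 #1:2@102]
After op 4 cancel(order #2): fills=none; bids=[-] asks=[#3:7@98 #1:2@102]
After op 5 cancel(order #1): fills=none; bids=[-] asks=[#3:7@98]
After op 6 [order #4] limit_buy(price=100, qty=2): fills=#4x#3:2@98; bids=[-] asks=[#3:5@98]
After op 7 cancel(order #2): fills=none; bids=[-] asks=[#3:5@98]
After op 8 [order #5] limit_buy(price=104, qty=5): fills=#5x#3:5@98; bids=[-] asks=[-]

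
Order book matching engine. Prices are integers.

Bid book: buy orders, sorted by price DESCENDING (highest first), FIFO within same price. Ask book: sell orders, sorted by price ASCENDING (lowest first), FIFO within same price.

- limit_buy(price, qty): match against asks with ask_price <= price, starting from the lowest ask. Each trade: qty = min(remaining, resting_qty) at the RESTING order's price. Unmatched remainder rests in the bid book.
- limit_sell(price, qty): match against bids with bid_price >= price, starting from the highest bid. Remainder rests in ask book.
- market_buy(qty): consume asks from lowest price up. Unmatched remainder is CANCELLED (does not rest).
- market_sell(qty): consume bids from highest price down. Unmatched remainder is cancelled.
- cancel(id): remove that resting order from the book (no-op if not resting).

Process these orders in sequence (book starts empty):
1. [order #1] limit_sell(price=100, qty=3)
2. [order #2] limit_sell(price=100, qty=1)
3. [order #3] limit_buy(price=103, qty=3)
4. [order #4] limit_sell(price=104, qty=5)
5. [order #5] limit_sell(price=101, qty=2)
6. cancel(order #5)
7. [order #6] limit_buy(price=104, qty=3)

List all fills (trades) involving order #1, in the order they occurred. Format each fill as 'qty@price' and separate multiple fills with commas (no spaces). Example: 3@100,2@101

Answer: 3@100

Derivation:
After op 1 [order #1] limit_sell(price=100, qty=3): fills=none; bids=[-] asks=[#1:3@100]
After op 2 [order #2] limit_sell(price=100, qty=1): fills=none; bids=[-] asks=[#1:3@100 #2:1@100]
After op 3 [order #3] limit_buy(price=103, qty=3): fills=#3x#1:3@100; bids=[-] asks=[#2:1@100]
After op 4 [order #4] limit_sell(price=104, qty=5): fills=none; bids=[-] asks=[#2:1@100 #4:5@104]
After op 5 [order #5] limit_sell(price=101, qty=2): fills=none; bids=[-] asks=[#2:1@100 #5:2@101 #4:5@104]
After op 6 cancel(order #5): fills=none; bids=[-] asks=[#2:1@100 #4:5@104]
After op 7 [order #6] limit_buy(price=104, qty=3): fills=#6x#2:1@100 #6x#4:2@104; bids=[-] asks=[#4:3@104]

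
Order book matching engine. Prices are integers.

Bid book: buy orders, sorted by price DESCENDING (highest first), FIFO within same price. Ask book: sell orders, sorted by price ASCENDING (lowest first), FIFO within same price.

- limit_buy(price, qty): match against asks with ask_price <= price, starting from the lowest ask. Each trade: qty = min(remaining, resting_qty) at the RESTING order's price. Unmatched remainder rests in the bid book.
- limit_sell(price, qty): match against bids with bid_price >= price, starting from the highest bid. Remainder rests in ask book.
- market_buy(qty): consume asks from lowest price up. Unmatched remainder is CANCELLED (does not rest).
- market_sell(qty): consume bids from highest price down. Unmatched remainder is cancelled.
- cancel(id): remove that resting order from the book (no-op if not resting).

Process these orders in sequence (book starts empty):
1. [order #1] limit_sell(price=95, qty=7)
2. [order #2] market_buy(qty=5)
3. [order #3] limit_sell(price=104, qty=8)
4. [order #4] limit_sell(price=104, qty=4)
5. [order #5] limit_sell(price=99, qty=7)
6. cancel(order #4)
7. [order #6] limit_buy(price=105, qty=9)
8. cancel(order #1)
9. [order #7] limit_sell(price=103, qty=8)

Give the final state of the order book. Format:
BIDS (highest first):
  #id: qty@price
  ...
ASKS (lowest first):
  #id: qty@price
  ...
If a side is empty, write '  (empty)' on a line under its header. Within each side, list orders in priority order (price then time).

Answer: BIDS (highest first):
  (empty)
ASKS (lowest first):
  #7: 8@103
  #3: 8@104

Derivation:
After op 1 [order #1] limit_sell(price=95, qty=7): fills=none; bids=[-] asks=[#1:7@95]
After op 2 [order #2] market_buy(qty=5): fills=#2x#1:5@95; bids=[-] asks=[#1:2@95]
After op 3 [order #3] limit_sell(price=104, qty=8): fills=none; bids=[-] asks=[#1:2@95 #3:8@104]
After op 4 [order #4] limit_sell(price=104, qty=4): fills=none; bids=[-] asks=[#1:2@95 #3:8@104 #4:4@104]
After op 5 [order #5] limit_sell(price=99, qty=7): fills=none; bids=[-] asks=[#1:2@95 #5:7@99 #3:8@104 #4:4@104]
After op 6 cancel(order #4): fills=none; bids=[-] asks=[#1:2@95 #5:7@99 #3:8@104]
After op 7 [order #6] limit_buy(price=105, qty=9): fills=#6x#1:2@95 #6x#5:7@99; bids=[-] asks=[#3:8@104]
After op 8 cancel(order #1): fills=none; bids=[-] asks=[#3:8@104]
After op 9 [order #7] limit_sell(price=103, qty=8): fills=none; bids=[-] asks=[#7:8@103 #3:8@104]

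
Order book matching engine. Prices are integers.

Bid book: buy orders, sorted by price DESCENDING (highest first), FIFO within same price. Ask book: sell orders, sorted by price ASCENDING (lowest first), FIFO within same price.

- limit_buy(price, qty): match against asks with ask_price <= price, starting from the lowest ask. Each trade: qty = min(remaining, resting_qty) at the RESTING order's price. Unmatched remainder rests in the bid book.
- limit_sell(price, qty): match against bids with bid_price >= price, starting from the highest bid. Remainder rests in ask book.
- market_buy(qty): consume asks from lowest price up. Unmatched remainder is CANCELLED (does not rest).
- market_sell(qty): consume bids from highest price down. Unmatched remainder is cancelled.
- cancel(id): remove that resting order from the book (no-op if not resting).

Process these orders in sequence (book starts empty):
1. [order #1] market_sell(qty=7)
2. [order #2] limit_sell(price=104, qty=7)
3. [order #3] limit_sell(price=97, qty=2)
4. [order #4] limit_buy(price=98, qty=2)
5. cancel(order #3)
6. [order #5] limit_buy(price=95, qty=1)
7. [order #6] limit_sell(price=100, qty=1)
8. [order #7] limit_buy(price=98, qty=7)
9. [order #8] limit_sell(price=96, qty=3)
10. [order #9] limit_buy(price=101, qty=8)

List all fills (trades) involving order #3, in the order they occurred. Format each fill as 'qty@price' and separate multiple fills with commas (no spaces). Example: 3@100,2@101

Answer: 2@97

Derivation:
After op 1 [order #1] market_sell(qty=7): fills=none; bids=[-] asks=[-]
After op 2 [order #2] limit_sell(price=104, qty=7): fills=none; bids=[-] asks=[#2:7@104]
After op 3 [order #3] limit_sell(price=97, qty=2): fills=none; bids=[-] asks=[#3:2@97 #2:7@104]
After op 4 [order #4] limit_buy(price=98, qty=2): fills=#4x#3:2@97; bids=[-] asks=[#2:7@104]
After op 5 cancel(order #3): fills=none; bids=[-] asks=[#2:7@104]
After op 6 [order #5] limit_buy(price=95, qty=1): fills=none; bids=[#5:1@95] asks=[#2:7@104]
After op 7 [order #6] limit_sell(price=100, qty=1): fills=none; bids=[#5:1@95] asks=[#6:1@100 #2:7@104]
After op 8 [order #7] limit_buy(price=98, qty=7): fills=none; bids=[#7:7@98 #5:1@95] asks=[#6:1@100 #2:7@104]
After op 9 [order #8] limit_sell(price=96, qty=3): fills=#7x#8:3@98; bids=[#7:4@98 #5:1@95] asks=[#6:1@100 #2:7@104]
After op 10 [order #9] limit_buy(price=101, qty=8): fills=#9x#6:1@100; bids=[#9:7@101 #7:4@98 #5:1@95] asks=[#2:7@104]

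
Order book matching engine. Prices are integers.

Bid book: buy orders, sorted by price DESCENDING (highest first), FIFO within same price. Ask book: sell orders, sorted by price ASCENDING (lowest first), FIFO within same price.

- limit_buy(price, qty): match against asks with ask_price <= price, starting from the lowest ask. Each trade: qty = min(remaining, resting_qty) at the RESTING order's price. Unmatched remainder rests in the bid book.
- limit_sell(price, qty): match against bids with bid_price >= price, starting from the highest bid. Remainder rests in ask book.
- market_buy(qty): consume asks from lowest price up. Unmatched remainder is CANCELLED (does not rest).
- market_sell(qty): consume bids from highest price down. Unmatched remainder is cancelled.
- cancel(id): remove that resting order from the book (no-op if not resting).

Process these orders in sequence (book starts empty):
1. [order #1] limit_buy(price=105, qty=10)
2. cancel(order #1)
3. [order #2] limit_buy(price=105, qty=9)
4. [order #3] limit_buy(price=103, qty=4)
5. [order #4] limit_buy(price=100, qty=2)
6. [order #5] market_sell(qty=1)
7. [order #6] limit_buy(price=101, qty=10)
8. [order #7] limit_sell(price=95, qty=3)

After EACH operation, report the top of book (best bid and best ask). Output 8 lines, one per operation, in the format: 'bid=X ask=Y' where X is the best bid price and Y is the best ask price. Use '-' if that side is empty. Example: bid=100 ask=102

Answer: bid=105 ask=-
bid=- ask=-
bid=105 ask=-
bid=105 ask=-
bid=105 ask=-
bid=105 ask=-
bid=105 ask=-
bid=105 ask=-

Derivation:
After op 1 [order #1] limit_buy(price=105, qty=10): fills=none; bids=[#1:10@105] asks=[-]
After op 2 cancel(order #1): fills=none; bids=[-] asks=[-]
After op 3 [order #2] limit_buy(price=105, qty=9): fills=none; bids=[#2:9@105] asks=[-]
After op 4 [order #3] limit_buy(price=103, qty=4): fills=none; bids=[#2:9@105 #3:4@103] asks=[-]
After op 5 [order #4] limit_buy(price=100, qty=2): fills=none; bids=[#2:9@105 #3:4@103 #4:2@100] asks=[-]
After op 6 [order #5] market_sell(qty=1): fills=#2x#5:1@105; bids=[#2:8@105 #3:4@103 #4:2@100] asks=[-]
After op 7 [order #6] limit_buy(price=101, qty=10): fills=none; bids=[#2:8@105 #3:4@103 #6:10@101 #4:2@100] asks=[-]
After op 8 [order #7] limit_sell(price=95, qty=3): fills=#2x#7:3@105; bids=[#2:5@105 #3:4@103 #6:10@101 #4:2@100] asks=[-]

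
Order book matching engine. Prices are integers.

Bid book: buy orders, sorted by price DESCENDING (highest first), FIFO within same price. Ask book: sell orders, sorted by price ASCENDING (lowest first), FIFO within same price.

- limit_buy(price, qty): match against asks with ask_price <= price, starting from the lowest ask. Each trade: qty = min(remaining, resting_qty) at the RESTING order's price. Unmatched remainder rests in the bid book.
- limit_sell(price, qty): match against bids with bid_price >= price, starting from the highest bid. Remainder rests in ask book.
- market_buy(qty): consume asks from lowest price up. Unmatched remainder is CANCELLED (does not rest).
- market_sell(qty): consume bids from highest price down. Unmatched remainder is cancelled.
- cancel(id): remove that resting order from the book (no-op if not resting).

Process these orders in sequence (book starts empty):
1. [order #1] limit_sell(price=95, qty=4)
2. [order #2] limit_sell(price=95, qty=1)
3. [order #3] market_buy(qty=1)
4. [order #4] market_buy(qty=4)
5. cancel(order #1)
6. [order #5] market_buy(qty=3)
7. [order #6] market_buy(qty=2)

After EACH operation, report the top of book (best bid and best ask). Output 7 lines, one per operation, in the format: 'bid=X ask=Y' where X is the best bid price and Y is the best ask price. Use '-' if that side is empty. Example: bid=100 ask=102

Answer: bid=- ask=95
bid=- ask=95
bid=- ask=95
bid=- ask=-
bid=- ask=-
bid=- ask=-
bid=- ask=-

Derivation:
After op 1 [order #1] limit_sell(price=95, qty=4): fills=none; bids=[-] asks=[#1:4@95]
After op 2 [order #2] limit_sell(price=95, qty=1): fills=none; bids=[-] asks=[#1:4@95 #2:1@95]
After op 3 [order #3] market_buy(qty=1): fills=#3x#1:1@95; bids=[-] asks=[#1:3@95 #2:1@95]
After op 4 [order #4] market_buy(qty=4): fills=#4x#1:3@95 #4x#2:1@95; bids=[-] asks=[-]
After op 5 cancel(order #1): fills=none; bids=[-] asks=[-]
After op 6 [order #5] market_buy(qty=3): fills=none; bids=[-] asks=[-]
After op 7 [order #6] market_buy(qty=2): fills=none; bids=[-] asks=[-]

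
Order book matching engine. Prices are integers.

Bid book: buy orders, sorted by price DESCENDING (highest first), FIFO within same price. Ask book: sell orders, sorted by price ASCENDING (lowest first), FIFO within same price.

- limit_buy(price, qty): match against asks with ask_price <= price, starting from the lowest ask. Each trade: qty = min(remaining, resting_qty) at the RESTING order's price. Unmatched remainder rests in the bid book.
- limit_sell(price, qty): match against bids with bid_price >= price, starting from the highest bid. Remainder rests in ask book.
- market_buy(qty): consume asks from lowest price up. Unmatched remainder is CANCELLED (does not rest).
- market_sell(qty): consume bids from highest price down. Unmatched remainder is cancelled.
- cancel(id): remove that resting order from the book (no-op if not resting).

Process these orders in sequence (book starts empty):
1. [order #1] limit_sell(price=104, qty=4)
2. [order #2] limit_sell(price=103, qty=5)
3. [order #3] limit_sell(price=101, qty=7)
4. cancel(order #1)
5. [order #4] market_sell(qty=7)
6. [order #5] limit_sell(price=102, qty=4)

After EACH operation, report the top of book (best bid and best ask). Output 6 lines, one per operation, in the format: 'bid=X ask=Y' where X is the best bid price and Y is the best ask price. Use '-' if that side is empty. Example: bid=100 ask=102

After op 1 [order #1] limit_sell(price=104, qty=4): fills=none; bids=[-] asks=[#1:4@104]
After op 2 [order #2] limit_sell(price=103, qty=5): fills=none; bids=[-] asks=[#2:5@103 #1:4@104]
After op 3 [order #3] limit_sell(price=101, qty=7): fills=none; bids=[-] asks=[#3:7@101 #2:5@103 #1:4@104]
After op 4 cancel(order #1): fills=none; bids=[-] asks=[#3:7@101 #2:5@103]
After op 5 [order #4] market_sell(qty=7): fills=none; bids=[-] asks=[#3:7@101 #2:5@103]
After op 6 [order #5] limit_sell(price=102, qty=4): fills=none; bids=[-] asks=[#3:7@101 #5:4@102 #2:5@103]

Answer: bid=- ask=104
bid=- ask=103
bid=- ask=101
bid=- ask=101
bid=- ask=101
bid=- ask=101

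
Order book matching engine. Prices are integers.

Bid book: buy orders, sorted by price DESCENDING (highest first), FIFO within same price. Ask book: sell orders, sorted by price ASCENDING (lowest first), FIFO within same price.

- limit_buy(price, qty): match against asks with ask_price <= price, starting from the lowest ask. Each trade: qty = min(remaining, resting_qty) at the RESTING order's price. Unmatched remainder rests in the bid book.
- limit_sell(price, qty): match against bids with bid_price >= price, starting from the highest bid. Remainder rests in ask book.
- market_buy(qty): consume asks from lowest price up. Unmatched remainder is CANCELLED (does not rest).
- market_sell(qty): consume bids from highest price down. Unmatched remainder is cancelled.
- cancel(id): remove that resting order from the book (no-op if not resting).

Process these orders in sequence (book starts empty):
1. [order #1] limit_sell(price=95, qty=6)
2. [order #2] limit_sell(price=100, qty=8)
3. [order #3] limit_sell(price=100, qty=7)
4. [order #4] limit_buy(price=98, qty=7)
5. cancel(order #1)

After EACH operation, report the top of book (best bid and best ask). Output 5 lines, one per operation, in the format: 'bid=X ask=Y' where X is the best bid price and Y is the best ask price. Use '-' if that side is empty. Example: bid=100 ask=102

Answer: bid=- ask=95
bid=- ask=95
bid=- ask=95
bid=98 ask=100
bid=98 ask=100

Derivation:
After op 1 [order #1] limit_sell(price=95, qty=6): fills=none; bids=[-] asks=[#1:6@95]
After op 2 [order #2] limit_sell(price=100, qty=8): fills=none; bids=[-] asks=[#1:6@95 #2:8@100]
After op 3 [order #3] limit_sell(price=100, qty=7): fills=none; bids=[-] asks=[#1:6@95 #2:8@100 #3:7@100]
After op 4 [order #4] limit_buy(price=98, qty=7): fills=#4x#1:6@95; bids=[#4:1@98] asks=[#2:8@100 #3:7@100]
After op 5 cancel(order #1): fills=none; bids=[#4:1@98] asks=[#2:8@100 #3:7@100]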